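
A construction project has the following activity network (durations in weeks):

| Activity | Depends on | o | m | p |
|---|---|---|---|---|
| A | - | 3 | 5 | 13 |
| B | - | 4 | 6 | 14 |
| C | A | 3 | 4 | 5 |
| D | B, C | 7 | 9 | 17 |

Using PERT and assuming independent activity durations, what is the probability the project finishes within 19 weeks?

0.337

te_A = (3 + 4·5 + 13)/6 = 36/6 = 6; σ²_A = ((13−3)/6)² = 2.778
te_B = (4 + 4·6 + 14)/6 = 42/6 = 7; σ²_B = ((14−4)/6)² = 2.778
te_C = (3 + 4·4 + 5)/6 = 24/6 = 4; σ²_C = ((5−3)/6)² = 0.111
te_D = (7 + 4·9 + 17)/6 = 60/6 = 10; σ²_D = ((17−7)/6)² = 2.778

Forward pass:
ES_A = 0; EF_A = 6
ES_B = 0; EF_B = 7
ES_C = 6; EF_C = 6+4 = 10
ES_D = max(EF_B=7, EF_C=10) = 10; EF_D = 10+10 = 20
Expected project duration μ = 20 weeks. Critical path: A → C → D.

Variance along critical path = 2.778 + 0.111 + 2.778 = 5.667; σ = √5.667 = 2.380 weeks.
Z = (19 − 20) / 2.380 = -0.420
P(T ≤ 19) = Φ(-0.420) ≈ 0.337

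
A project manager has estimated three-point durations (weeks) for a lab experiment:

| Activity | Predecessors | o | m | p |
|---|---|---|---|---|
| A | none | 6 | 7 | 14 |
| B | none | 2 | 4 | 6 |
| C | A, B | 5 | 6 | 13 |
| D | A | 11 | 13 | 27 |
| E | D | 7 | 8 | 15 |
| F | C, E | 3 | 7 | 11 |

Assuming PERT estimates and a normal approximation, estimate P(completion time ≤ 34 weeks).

0.078

te_A = (6 + 4·7 + 14)/6 = 48/6 = 8; σ²_A = ((14−6)/6)² = 1.778
te_B = (2 + 4·4 + 6)/6 = 24/6 = 4; σ²_B = ((6−2)/6)² = 0.444
te_C = (5 + 4·6 + 13)/6 = 42/6 = 7; σ²_C = ((13−5)/6)² = 1.778
te_D = (11 + 4·13 + 27)/6 = 90/6 = 15; σ²_D = ((27−11)/6)² = 7.111
te_E = (7 + 4·8 + 15)/6 = 54/6 = 9; σ²_E = ((15−7)/6)² = 1.778
te_F = (3 + 4·7 + 11)/6 = 42/6 = 7; σ²_F = ((11−3)/6)² = 1.778

Forward pass:
ES_A = 0; EF_A = 8
ES_B = 0; EF_B = 4
ES_C = max(EF_A=8, EF_B=4) = 8; EF_C = 8+7 = 15
ES_D = 8; EF_D = 8+15 = 23
ES_E = 23; EF_E = 23+9 = 32
ES_F = max(EF_C=15, EF_E=32) = 32; EF_F = 32+7 = 39
Expected project duration μ = 39 weeks. Critical path: A → D → E → F.

Variance along critical path = 1.778 + 7.111 + 1.778 + 1.778 = 12.444; σ = √12.444 = 3.528 weeks.
Z = (34 − 39) / 3.528 = -1.417
P(T ≤ 34) = Φ(-1.417) ≈ 0.078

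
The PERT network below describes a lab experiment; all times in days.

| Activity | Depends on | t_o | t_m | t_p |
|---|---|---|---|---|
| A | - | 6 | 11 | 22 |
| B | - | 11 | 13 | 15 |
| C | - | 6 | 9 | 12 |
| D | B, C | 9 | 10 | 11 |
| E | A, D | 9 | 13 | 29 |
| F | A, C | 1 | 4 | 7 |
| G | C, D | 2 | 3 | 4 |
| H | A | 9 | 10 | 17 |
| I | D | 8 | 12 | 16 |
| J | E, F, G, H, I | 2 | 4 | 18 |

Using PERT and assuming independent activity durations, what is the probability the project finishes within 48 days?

te_A = (6 + 4·11 + 22)/6 = 72/6 = 12; σ²_A = ((22−6)/6)² = 7.111
te_B = (11 + 4·13 + 15)/6 = 78/6 = 13; σ²_B = ((15−11)/6)² = 0.444
te_C = (6 + 4·9 + 12)/6 = 54/6 = 9; σ²_C = ((12−6)/6)² = 1.000
te_D = (9 + 4·10 + 11)/6 = 60/6 = 10; σ²_D = ((11−9)/6)² = 0.111
te_E = (9 + 4·13 + 29)/6 = 90/6 = 15; σ²_E = ((29−9)/6)² = 11.111
te_F = (1 + 4·4 + 7)/6 = 24/6 = 4; σ²_F = ((7−1)/6)² = 1.000
te_G = (2 + 4·3 + 4)/6 = 18/6 = 3; σ²_G = ((4−2)/6)² = 0.111
te_H = (9 + 4·10 + 17)/6 = 66/6 = 11; σ²_H = ((17−9)/6)² = 1.778
te_I = (8 + 4·12 + 16)/6 = 72/6 = 12; σ²_I = ((16−8)/6)² = 1.778
te_J = (2 + 4·4 + 18)/6 = 36/6 = 6; σ²_J = ((18−2)/6)² = 7.111

Forward pass:
ES_A = 0; EF_A = 12
ES_B = 0; EF_B = 13
ES_C = 0; EF_C = 9
ES_D = max(EF_B=13, EF_C=9) = 13; EF_D = 13+10 = 23
ES_E = max(EF_A=12, EF_D=23) = 23; EF_E = 23+15 = 38
ES_F = max(EF_A=12, EF_C=9) = 12; EF_F = 12+4 = 16
ES_G = max(EF_C=9, EF_D=23) = 23; EF_G = 23+3 = 26
ES_H = 12; EF_H = 12+11 = 23
ES_I = 23; EF_I = 23+12 = 35
ES_J = max(EF_E=38, EF_F=16, EF_G=26, EF_H=23, EF_I=35) = 38; EF_J = 38+6 = 44
Expected project duration μ = 44 days. Critical path: B → D → E → J.

Variance along critical path = 0.444 + 0.111 + 11.111 + 7.111 = 18.778; σ = √18.778 = 4.333 days.
Z = (48 − 44) / 4.333 = 0.923
P(T ≤ 48) = Φ(0.923) ≈ 0.822

0.822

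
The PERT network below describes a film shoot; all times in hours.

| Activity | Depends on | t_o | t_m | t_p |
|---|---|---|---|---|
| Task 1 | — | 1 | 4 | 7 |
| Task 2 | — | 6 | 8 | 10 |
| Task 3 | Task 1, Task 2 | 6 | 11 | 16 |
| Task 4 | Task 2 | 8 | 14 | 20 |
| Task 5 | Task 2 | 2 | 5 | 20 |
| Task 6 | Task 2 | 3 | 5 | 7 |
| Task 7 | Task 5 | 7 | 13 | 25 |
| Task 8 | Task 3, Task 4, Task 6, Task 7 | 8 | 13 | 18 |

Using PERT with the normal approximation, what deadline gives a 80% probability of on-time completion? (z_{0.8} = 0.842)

te_Task 1 = (1 + 4·4 + 7)/6 = 24/6 = 4; σ²_Task 1 = ((7−1)/6)² = 1.000
te_Task 2 = (6 + 4·8 + 10)/6 = 48/6 = 8; σ²_Task 2 = ((10−6)/6)² = 0.444
te_Task 3 = (6 + 4·11 + 16)/6 = 66/6 = 11; σ²_Task 3 = ((16−6)/6)² = 2.778
te_Task 4 = (8 + 4·14 + 20)/6 = 84/6 = 14; σ²_Task 4 = ((20−8)/6)² = 4.000
te_Task 5 = (2 + 4·5 + 20)/6 = 42/6 = 7; σ²_Task 5 = ((20−2)/6)² = 9.000
te_Task 6 = (3 + 4·5 + 7)/6 = 30/6 = 5; σ²_Task 6 = ((7−3)/6)² = 0.444
te_Task 7 = (7 + 4·13 + 25)/6 = 84/6 = 14; σ²_Task 7 = ((25−7)/6)² = 9.000
te_Task 8 = (8 + 4·13 + 18)/6 = 78/6 = 13; σ²_Task 8 = ((18−8)/6)² = 2.778

Forward pass:
ES_Task 1 = 0; EF_Task 1 = 4
ES_Task 2 = 0; EF_Task 2 = 8
ES_Task 3 = max(EF_Task 1=4, EF_Task 2=8) = 8; EF_Task 3 = 8+11 = 19
ES_Task 4 = 8; EF_Task 4 = 8+14 = 22
ES_Task 5 = 8; EF_Task 5 = 8+7 = 15
ES_Task 6 = 8; EF_Task 6 = 8+5 = 13
ES_Task 7 = 15; EF_Task 7 = 15+14 = 29
ES_Task 8 = max(EF_Task 3=19, EF_Task 4=22, EF_Task 6=13, EF_Task 7=29) = 29; EF_Task 8 = 29+13 = 42
Expected project duration μ = 42 hours. Critical path: Task 2 → Task 5 → Task 7 → Task 8.

Variance along critical path = 0.444 + 9.000 + 9.000 + 2.778 = 21.222; σ = 4.607 hours.
D = μ + z·σ = 42 + 0.842·4.607 = 45.9 hours

45.9 hours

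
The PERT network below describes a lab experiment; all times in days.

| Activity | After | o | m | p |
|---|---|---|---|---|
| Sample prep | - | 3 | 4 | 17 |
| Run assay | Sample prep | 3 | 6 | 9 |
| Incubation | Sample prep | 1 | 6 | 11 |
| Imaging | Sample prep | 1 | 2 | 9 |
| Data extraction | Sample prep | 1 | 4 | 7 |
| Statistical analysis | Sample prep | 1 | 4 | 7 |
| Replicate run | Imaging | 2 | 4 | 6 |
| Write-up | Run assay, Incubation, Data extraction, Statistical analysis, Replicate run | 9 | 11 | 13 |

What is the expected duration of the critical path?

24 days

te_Sample prep = (3 + 4·4 + 17)/6 = 36/6 = 6
te_Run assay = (3 + 4·6 + 9)/6 = 36/6 = 6
te_Incubation = (1 + 4·6 + 11)/6 = 36/6 = 6
te_Imaging = (1 + 4·2 + 9)/6 = 18/6 = 3
te_Data extraction = (1 + 4·4 + 7)/6 = 24/6 = 4
te_Statistical analysis = (1 + 4·4 + 7)/6 = 24/6 = 4
te_Replicate run = (2 + 4·4 + 6)/6 = 24/6 = 4
te_Write-up = (9 + 4·11 + 13)/6 = 66/6 = 11

Forward pass:
ES_Sample prep = 0; EF_Sample prep = 6
ES_Run assay = 6; EF_Run assay = 6+6 = 12
ES_Incubation = 6; EF_Incubation = 6+6 = 12
ES_Imaging = 6; EF_Imaging = 6+3 = 9
ES_Data extraction = 6; EF_Data extraction = 6+4 = 10
ES_Statistical analysis = 6; EF_Statistical analysis = 6+4 = 10
ES_Replicate run = 9; EF_Replicate run = 9+4 = 13
ES_Write-up = max(EF_Run assay=12, EF_Incubation=12, EF_Data extraction=10, EF_Statistical analysis=10, EF_Replicate run=13) = 13; EF_Write-up = 13+11 = 24
Expected project duration μ = 24 days. Critical path: Sample prep → Imaging → Replicate run → Write-up.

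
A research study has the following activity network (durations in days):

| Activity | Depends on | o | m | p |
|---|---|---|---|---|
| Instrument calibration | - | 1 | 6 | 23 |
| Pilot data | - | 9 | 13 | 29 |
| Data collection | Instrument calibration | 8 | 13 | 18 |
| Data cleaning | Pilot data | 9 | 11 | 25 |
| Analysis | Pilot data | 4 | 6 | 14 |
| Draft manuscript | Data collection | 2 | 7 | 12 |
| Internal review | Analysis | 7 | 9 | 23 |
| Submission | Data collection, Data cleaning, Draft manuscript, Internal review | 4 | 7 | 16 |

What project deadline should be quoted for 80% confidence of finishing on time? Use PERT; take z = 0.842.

45.2 days

te_Instrument calibration = (1 + 4·6 + 23)/6 = 48/6 = 8; σ²_Instrument calibration = ((23−1)/6)² = 13.444
te_Pilot data = (9 + 4·13 + 29)/6 = 90/6 = 15; σ²_Pilot data = ((29−9)/6)² = 11.111
te_Data collection = (8 + 4·13 + 18)/6 = 78/6 = 13; σ²_Data collection = ((18−8)/6)² = 2.778
te_Data cleaning = (9 + 4·11 + 25)/6 = 78/6 = 13; σ²_Data cleaning = ((25−9)/6)² = 7.111
te_Analysis = (4 + 4·6 + 14)/6 = 42/6 = 7; σ²_Analysis = ((14−4)/6)² = 2.778
te_Draft manuscript = (2 + 4·7 + 12)/6 = 42/6 = 7; σ²_Draft manuscript = ((12−2)/6)² = 2.778
te_Internal review = (7 + 4·9 + 23)/6 = 66/6 = 11; σ²_Internal review = ((23−7)/6)² = 7.111
te_Submission = (4 + 4·7 + 16)/6 = 48/6 = 8; σ²_Submission = ((16−4)/6)² = 4.000

Forward pass:
ES_Instrument calibration = 0; EF_Instrument calibration = 8
ES_Pilot data = 0; EF_Pilot data = 15
ES_Data collection = 8; EF_Data collection = 8+13 = 21
ES_Data cleaning = 15; EF_Data cleaning = 15+13 = 28
ES_Analysis = 15; EF_Analysis = 15+7 = 22
ES_Draft manuscript = 21; EF_Draft manuscript = 21+7 = 28
ES_Internal review = 22; EF_Internal review = 22+11 = 33
ES_Submission = max(EF_Data collection=21, EF_Data cleaning=28, EF_Draft manuscript=28, EF_Internal review=33) = 33; EF_Submission = 33+8 = 41
Expected project duration μ = 41 days. Critical path: Pilot data → Analysis → Internal review → Submission.

Variance along critical path = 11.111 + 2.778 + 7.111 + 4.000 = 25.000; σ = 5.000 days.
D = μ + z·σ = 41 + 0.842·5.000 = 45.2 days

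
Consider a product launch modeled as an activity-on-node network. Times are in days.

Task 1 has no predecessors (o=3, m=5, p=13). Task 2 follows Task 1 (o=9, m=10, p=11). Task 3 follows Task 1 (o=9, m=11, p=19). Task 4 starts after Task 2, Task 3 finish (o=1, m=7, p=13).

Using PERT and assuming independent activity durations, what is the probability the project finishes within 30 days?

te_Task 1 = (3 + 4·5 + 13)/6 = 36/6 = 6; σ²_Task 1 = ((13−3)/6)² = 2.778
te_Task 2 = (9 + 4·10 + 11)/6 = 60/6 = 10; σ²_Task 2 = ((11−9)/6)² = 0.111
te_Task 3 = (9 + 4·11 + 19)/6 = 72/6 = 12; σ²_Task 3 = ((19−9)/6)² = 2.778
te_Task 4 = (1 + 4·7 + 13)/6 = 42/6 = 7; σ²_Task 4 = ((13−1)/6)² = 4.000

Forward pass:
ES_Task 1 = 0; EF_Task 1 = 6
ES_Task 2 = 6; EF_Task 2 = 6+10 = 16
ES_Task 3 = 6; EF_Task 3 = 6+12 = 18
ES_Task 4 = max(EF_Task 2=16, EF_Task 3=18) = 18; EF_Task 4 = 18+7 = 25
Expected project duration μ = 25 days. Critical path: Task 1 → Task 3 → Task 4.

Variance along critical path = 2.778 + 2.778 + 4.000 = 9.556; σ = √9.556 = 3.091 days.
Z = (30 − 25) / 3.091 = 1.617
P(T ≤ 30) = Φ(1.617) ≈ 0.947

0.947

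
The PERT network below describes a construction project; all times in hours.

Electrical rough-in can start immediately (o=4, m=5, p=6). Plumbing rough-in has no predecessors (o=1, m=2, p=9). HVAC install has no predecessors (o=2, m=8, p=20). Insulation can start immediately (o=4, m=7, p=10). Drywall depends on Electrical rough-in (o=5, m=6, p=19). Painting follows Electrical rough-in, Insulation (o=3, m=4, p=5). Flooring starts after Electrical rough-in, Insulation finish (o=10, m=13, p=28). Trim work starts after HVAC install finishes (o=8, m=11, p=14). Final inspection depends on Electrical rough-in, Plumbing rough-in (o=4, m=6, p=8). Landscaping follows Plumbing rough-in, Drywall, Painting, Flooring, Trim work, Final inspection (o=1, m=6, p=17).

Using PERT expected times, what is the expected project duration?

29 hours

te_Electrical rough-in = (4 + 4·5 + 6)/6 = 30/6 = 5
te_Plumbing rough-in = (1 + 4·2 + 9)/6 = 18/6 = 3
te_HVAC install = (2 + 4·8 + 20)/6 = 54/6 = 9
te_Insulation = (4 + 4·7 + 10)/6 = 42/6 = 7
te_Drywall = (5 + 4·6 + 19)/6 = 48/6 = 8
te_Painting = (3 + 4·4 + 5)/6 = 24/6 = 4
te_Flooring = (10 + 4·13 + 28)/6 = 90/6 = 15
te_Trim work = (8 + 4·11 + 14)/6 = 66/6 = 11
te_Final inspection = (4 + 4·6 + 8)/6 = 36/6 = 6
te_Landscaping = (1 + 4·6 + 17)/6 = 42/6 = 7

Forward pass:
ES_Electrical rough-in = 0; EF_Electrical rough-in = 5
ES_Plumbing rough-in = 0; EF_Plumbing rough-in = 3
ES_HVAC install = 0; EF_HVAC install = 9
ES_Insulation = 0; EF_Insulation = 7
ES_Drywall = 5; EF_Drywall = 5+8 = 13
ES_Painting = max(EF_Electrical rough-in=5, EF_Insulation=7) = 7; EF_Painting = 7+4 = 11
ES_Flooring = max(EF_Electrical rough-in=5, EF_Insulation=7) = 7; EF_Flooring = 7+15 = 22
ES_Trim work = 9; EF_Trim work = 9+11 = 20
ES_Final inspection = max(EF_Electrical rough-in=5, EF_Plumbing rough-in=3) = 5; EF_Final inspection = 5+6 = 11
ES_Landscaping = max(EF_Plumbing rough-in=3, EF_Drywall=13, EF_Painting=11, EF_Flooring=22, EF_Trim work=20, EF_Final inspection=11) = 22; EF_Landscaping = 22+7 = 29
Expected project duration μ = 29 hours. Critical path: Insulation → Flooring → Landscaping.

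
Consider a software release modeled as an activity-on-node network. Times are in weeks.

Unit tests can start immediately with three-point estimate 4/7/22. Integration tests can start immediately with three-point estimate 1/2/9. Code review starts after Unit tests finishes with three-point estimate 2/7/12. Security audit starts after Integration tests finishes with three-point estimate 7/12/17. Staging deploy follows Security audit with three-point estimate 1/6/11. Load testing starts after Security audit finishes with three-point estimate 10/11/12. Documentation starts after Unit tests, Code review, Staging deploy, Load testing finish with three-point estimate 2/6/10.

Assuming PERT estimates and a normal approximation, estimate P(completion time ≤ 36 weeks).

te_Unit tests = (4 + 4·7 + 22)/6 = 54/6 = 9; σ²_Unit tests = ((22−4)/6)² = 9.000
te_Integration tests = (1 + 4·2 + 9)/6 = 18/6 = 3; σ²_Integration tests = ((9−1)/6)² = 1.778
te_Code review = (2 + 4·7 + 12)/6 = 42/6 = 7; σ²_Code review = ((12−2)/6)² = 2.778
te_Security audit = (7 + 4·12 + 17)/6 = 72/6 = 12; σ²_Security audit = ((17−7)/6)² = 2.778
te_Staging deploy = (1 + 4·6 + 11)/6 = 36/6 = 6; σ²_Staging deploy = ((11−1)/6)² = 2.778
te_Load testing = (10 + 4·11 + 12)/6 = 66/6 = 11; σ²_Load testing = ((12−10)/6)² = 0.111
te_Documentation = (2 + 4·6 + 10)/6 = 36/6 = 6; σ²_Documentation = ((10−2)/6)² = 1.778

Forward pass:
ES_Unit tests = 0; EF_Unit tests = 9
ES_Integration tests = 0; EF_Integration tests = 3
ES_Code review = 9; EF_Code review = 9+7 = 16
ES_Security audit = 3; EF_Security audit = 3+12 = 15
ES_Staging deploy = 15; EF_Staging deploy = 15+6 = 21
ES_Load testing = 15; EF_Load testing = 15+11 = 26
ES_Documentation = max(EF_Unit tests=9, EF_Code review=16, EF_Staging deploy=21, EF_Load testing=26) = 26; EF_Documentation = 26+6 = 32
Expected project duration μ = 32 weeks. Critical path: Integration tests → Security audit → Load testing → Documentation.

Variance along critical path = 1.778 + 2.778 + 0.111 + 1.778 = 6.444; σ = √6.444 = 2.539 weeks.
Z = (36 − 32) / 2.539 = 1.576
P(T ≤ 36) = Φ(1.576) ≈ 0.942

0.942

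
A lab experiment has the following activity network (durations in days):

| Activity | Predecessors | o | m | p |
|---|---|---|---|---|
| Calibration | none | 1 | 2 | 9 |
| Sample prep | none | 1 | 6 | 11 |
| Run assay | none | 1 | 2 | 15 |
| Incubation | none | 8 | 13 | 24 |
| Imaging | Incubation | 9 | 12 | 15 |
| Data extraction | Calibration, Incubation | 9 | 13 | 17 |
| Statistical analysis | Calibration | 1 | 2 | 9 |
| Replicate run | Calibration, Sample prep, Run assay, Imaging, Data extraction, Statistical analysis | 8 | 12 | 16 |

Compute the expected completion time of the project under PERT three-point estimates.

39 days

te_Calibration = (1 + 4·2 + 9)/6 = 18/6 = 3
te_Sample prep = (1 + 4·6 + 11)/6 = 36/6 = 6
te_Run assay = (1 + 4·2 + 15)/6 = 24/6 = 4
te_Incubation = (8 + 4·13 + 24)/6 = 84/6 = 14
te_Imaging = (9 + 4·12 + 15)/6 = 72/6 = 12
te_Data extraction = (9 + 4·13 + 17)/6 = 78/6 = 13
te_Statistical analysis = (1 + 4·2 + 9)/6 = 18/6 = 3
te_Replicate run = (8 + 4·12 + 16)/6 = 72/6 = 12

Forward pass:
ES_Calibration = 0; EF_Calibration = 3
ES_Sample prep = 0; EF_Sample prep = 6
ES_Run assay = 0; EF_Run assay = 4
ES_Incubation = 0; EF_Incubation = 14
ES_Imaging = 14; EF_Imaging = 14+12 = 26
ES_Data extraction = max(EF_Calibration=3, EF_Incubation=14) = 14; EF_Data extraction = 14+13 = 27
ES_Statistical analysis = 3; EF_Statistical analysis = 3+3 = 6
ES_Replicate run = max(EF_Calibration=3, EF_Sample prep=6, EF_Run assay=4, EF_Imaging=26, EF_Data extraction=27, EF_Statistical analysis=6) = 27; EF_Replicate run = 27+12 = 39
Expected project duration μ = 39 days. Critical path: Incubation → Data extraction → Replicate run.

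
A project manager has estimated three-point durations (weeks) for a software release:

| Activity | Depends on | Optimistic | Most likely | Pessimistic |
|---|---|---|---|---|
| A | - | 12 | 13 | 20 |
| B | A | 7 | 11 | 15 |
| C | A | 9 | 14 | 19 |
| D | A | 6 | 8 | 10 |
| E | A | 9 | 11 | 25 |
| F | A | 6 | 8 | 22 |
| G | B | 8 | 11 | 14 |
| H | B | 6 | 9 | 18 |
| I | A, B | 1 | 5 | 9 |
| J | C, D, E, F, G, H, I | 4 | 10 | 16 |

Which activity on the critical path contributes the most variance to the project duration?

te_A = (12 + 4·13 + 20)/6 = 84/6 = 14; σ²_A = ((20−12)/6)² = 1.778
te_B = (7 + 4·11 + 15)/6 = 66/6 = 11; σ²_B = ((15−7)/6)² = 1.778
te_C = (9 + 4·14 + 19)/6 = 84/6 = 14; σ²_C = ((19−9)/6)² = 2.778
te_D = (6 + 4·8 + 10)/6 = 48/6 = 8; σ²_D = ((10−6)/6)² = 0.444
te_E = (9 + 4·11 + 25)/6 = 78/6 = 13; σ²_E = ((25−9)/6)² = 7.111
te_F = (6 + 4·8 + 22)/6 = 60/6 = 10; σ²_F = ((22−6)/6)² = 7.111
te_G = (8 + 4·11 + 14)/6 = 66/6 = 11; σ²_G = ((14−8)/6)² = 1.000
te_H = (6 + 4·9 + 18)/6 = 60/6 = 10; σ²_H = ((18−6)/6)² = 4.000
te_I = (1 + 4·5 + 9)/6 = 30/6 = 5; σ²_I = ((9−1)/6)² = 1.778
te_J = (4 + 4·10 + 16)/6 = 60/6 = 10; σ²_J = ((16−4)/6)² = 4.000

Forward pass:
ES_A = 0; EF_A = 14
ES_B = 14; EF_B = 14+11 = 25
ES_C = 14; EF_C = 14+14 = 28
ES_D = 14; EF_D = 14+8 = 22
ES_E = 14; EF_E = 14+13 = 27
ES_F = 14; EF_F = 14+10 = 24
ES_G = 25; EF_G = 25+11 = 36
ES_H = 25; EF_H = 25+10 = 35
ES_I = max(EF_A=14, EF_B=25) = 25; EF_I = 25+5 = 30
ES_J = max(EF_C=28, EF_D=22, EF_E=27, EF_F=24, EF_G=36, EF_H=35, EF_I=30) = 36; EF_J = 36+10 = 46
Expected project duration μ = 46 weeks. Critical path: A → B → G → J.

Variances on critical path: σ²_A=1.778, σ²_B=1.778, σ²_G=1.000, σ²_J=4.000.
Largest is σ²_J = 4.000.

J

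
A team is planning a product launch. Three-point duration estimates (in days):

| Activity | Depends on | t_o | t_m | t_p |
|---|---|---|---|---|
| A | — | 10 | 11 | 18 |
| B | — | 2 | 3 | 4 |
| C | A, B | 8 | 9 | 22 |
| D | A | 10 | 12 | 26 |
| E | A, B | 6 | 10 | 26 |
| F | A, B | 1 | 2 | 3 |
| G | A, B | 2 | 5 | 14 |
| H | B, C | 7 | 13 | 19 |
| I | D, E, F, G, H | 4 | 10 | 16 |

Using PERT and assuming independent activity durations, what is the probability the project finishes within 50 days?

0.847

te_A = (10 + 4·11 + 18)/6 = 72/6 = 12; σ²_A = ((18−10)/6)² = 1.778
te_B = (2 + 4·3 + 4)/6 = 18/6 = 3; σ²_B = ((4−2)/6)² = 0.111
te_C = (8 + 4·9 + 22)/6 = 66/6 = 11; σ²_C = ((22−8)/6)² = 5.444
te_D = (10 + 4·12 + 26)/6 = 84/6 = 14; σ²_D = ((26−10)/6)² = 7.111
te_E = (6 + 4·10 + 26)/6 = 72/6 = 12; σ²_E = ((26−6)/6)² = 11.111
te_F = (1 + 4·2 + 3)/6 = 12/6 = 2; σ²_F = ((3−1)/6)² = 0.111
te_G = (2 + 4·5 + 14)/6 = 36/6 = 6; σ²_G = ((14−2)/6)² = 4.000
te_H = (7 + 4·13 + 19)/6 = 78/6 = 13; σ²_H = ((19−7)/6)² = 4.000
te_I = (4 + 4·10 + 16)/6 = 60/6 = 10; σ²_I = ((16−4)/6)² = 4.000

Forward pass:
ES_A = 0; EF_A = 12
ES_B = 0; EF_B = 3
ES_C = max(EF_A=12, EF_B=3) = 12; EF_C = 12+11 = 23
ES_D = 12; EF_D = 12+14 = 26
ES_E = max(EF_A=12, EF_B=3) = 12; EF_E = 12+12 = 24
ES_F = max(EF_A=12, EF_B=3) = 12; EF_F = 12+2 = 14
ES_G = max(EF_A=12, EF_B=3) = 12; EF_G = 12+6 = 18
ES_H = max(EF_B=3, EF_C=23) = 23; EF_H = 23+13 = 36
ES_I = max(EF_D=26, EF_E=24, EF_F=14, EF_G=18, EF_H=36) = 36; EF_I = 36+10 = 46
Expected project duration μ = 46 days. Critical path: A → C → H → I.

Variance along critical path = 1.778 + 5.444 + 4.000 + 4.000 = 15.222; σ = √15.222 = 3.902 days.
Z = (50 − 46) / 3.902 = 1.025
P(T ≤ 50) = Φ(1.025) ≈ 0.847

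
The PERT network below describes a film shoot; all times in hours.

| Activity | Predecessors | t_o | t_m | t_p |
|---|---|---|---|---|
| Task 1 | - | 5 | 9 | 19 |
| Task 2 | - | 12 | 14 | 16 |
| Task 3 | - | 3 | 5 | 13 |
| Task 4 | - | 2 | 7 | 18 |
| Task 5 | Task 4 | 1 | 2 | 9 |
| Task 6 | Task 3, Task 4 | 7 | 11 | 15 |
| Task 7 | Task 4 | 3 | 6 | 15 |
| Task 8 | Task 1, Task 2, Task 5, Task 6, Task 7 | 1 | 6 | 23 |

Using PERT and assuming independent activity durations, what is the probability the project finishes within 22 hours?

te_Task 1 = (5 + 4·9 + 19)/6 = 60/6 = 10; σ²_Task 1 = ((19−5)/6)² = 5.444
te_Task 2 = (12 + 4·14 + 16)/6 = 84/6 = 14; σ²_Task 2 = ((16−12)/6)² = 0.444
te_Task 3 = (3 + 4·5 + 13)/6 = 36/6 = 6; σ²_Task 3 = ((13−3)/6)² = 2.778
te_Task 4 = (2 + 4·7 + 18)/6 = 48/6 = 8; σ²_Task 4 = ((18−2)/6)² = 7.111
te_Task 5 = (1 + 4·2 + 9)/6 = 18/6 = 3; σ²_Task 5 = ((9−1)/6)² = 1.778
te_Task 6 = (7 + 4·11 + 15)/6 = 66/6 = 11; σ²_Task 6 = ((15−7)/6)² = 1.778
te_Task 7 = (3 + 4·6 + 15)/6 = 42/6 = 7; σ²_Task 7 = ((15−3)/6)² = 4.000
te_Task 8 = (1 + 4·6 + 23)/6 = 48/6 = 8; σ²_Task 8 = ((23−1)/6)² = 13.444

Forward pass:
ES_Task 1 = 0; EF_Task 1 = 10
ES_Task 2 = 0; EF_Task 2 = 14
ES_Task 3 = 0; EF_Task 3 = 6
ES_Task 4 = 0; EF_Task 4 = 8
ES_Task 5 = 8; EF_Task 5 = 8+3 = 11
ES_Task 6 = max(EF_Task 3=6, EF_Task 4=8) = 8; EF_Task 6 = 8+11 = 19
ES_Task 7 = 8; EF_Task 7 = 8+7 = 15
ES_Task 8 = max(EF_Task 1=10, EF_Task 2=14, EF_Task 5=11, EF_Task 6=19, EF_Task 7=15) = 19; EF_Task 8 = 19+8 = 27
Expected project duration μ = 27 hours. Critical path: Task 4 → Task 6 → Task 8.

Variance along critical path = 7.111 + 1.778 + 13.444 = 22.333; σ = √22.333 = 4.726 hours.
Z = (22 − 27) / 4.726 = -1.058
P(T ≤ 22) = Φ(-1.058) ≈ 0.145

0.145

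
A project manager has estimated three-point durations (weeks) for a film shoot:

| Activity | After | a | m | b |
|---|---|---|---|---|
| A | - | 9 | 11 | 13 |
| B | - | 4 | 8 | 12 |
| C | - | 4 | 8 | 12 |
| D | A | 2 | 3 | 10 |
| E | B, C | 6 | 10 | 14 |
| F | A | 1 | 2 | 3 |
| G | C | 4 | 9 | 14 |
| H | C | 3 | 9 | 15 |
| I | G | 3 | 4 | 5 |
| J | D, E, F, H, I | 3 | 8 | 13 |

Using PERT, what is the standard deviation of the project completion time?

2.73 weeks

te_A = (9 + 4·11 + 13)/6 = 66/6 = 11; σ²_A = ((13−9)/6)² = 0.444
te_B = (4 + 4·8 + 12)/6 = 48/6 = 8; σ²_B = ((12−4)/6)² = 1.778
te_C = (4 + 4·8 + 12)/6 = 48/6 = 8; σ²_C = ((12−4)/6)² = 1.778
te_D = (2 + 4·3 + 10)/6 = 24/6 = 4; σ²_D = ((10−2)/6)² = 1.778
te_E = (6 + 4·10 + 14)/6 = 60/6 = 10; σ²_E = ((14−6)/6)² = 1.778
te_F = (1 + 4·2 + 3)/6 = 12/6 = 2; σ²_F = ((3−1)/6)² = 0.111
te_G = (4 + 4·9 + 14)/6 = 54/6 = 9; σ²_G = ((14−4)/6)² = 2.778
te_H = (3 + 4·9 + 15)/6 = 54/6 = 9; σ²_H = ((15−3)/6)² = 4.000
te_I = (3 + 4·4 + 5)/6 = 24/6 = 4; σ²_I = ((5−3)/6)² = 0.111
te_J = (3 + 4·8 + 13)/6 = 48/6 = 8; σ²_J = ((13−3)/6)² = 2.778

Forward pass:
ES_A = 0; EF_A = 11
ES_B = 0; EF_B = 8
ES_C = 0; EF_C = 8
ES_D = 11; EF_D = 11+4 = 15
ES_E = max(EF_B=8, EF_C=8) = 8; EF_E = 8+10 = 18
ES_F = 11; EF_F = 11+2 = 13
ES_G = 8; EF_G = 8+9 = 17
ES_H = 8; EF_H = 8+9 = 17
ES_I = 17; EF_I = 17+4 = 21
ES_J = max(EF_D=15, EF_E=18, EF_F=13, EF_H=17, EF_I=21) = 21; EF_J = 21+8 = 29
Expected project duration μ = 29 weeks. Critical path: C → G → I → J.

Variance along critical path = 1.778 + 2.778 + 0.111 + 2.778 = 7.444
σ = √7.444 = 2.728 weeks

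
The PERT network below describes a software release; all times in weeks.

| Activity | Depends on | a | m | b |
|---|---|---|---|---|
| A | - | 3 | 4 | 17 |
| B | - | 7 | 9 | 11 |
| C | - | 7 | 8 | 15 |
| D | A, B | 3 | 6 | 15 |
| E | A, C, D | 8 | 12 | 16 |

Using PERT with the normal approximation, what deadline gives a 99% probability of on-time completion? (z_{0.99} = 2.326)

te_A = (3 + 4·4 + 17)/6 = 36/6 = 6; σ²_A = ((17−3)/6)² = 5.444
te_B = (7 + 4·9 + 11)/6 = 54/6 = 9; σ²_B = ((11−7)/6)² = 0.444
te_C = (7 + 4·8 + 15)/6 = 54/6 = 9; σ²_C = ((15−7)/6)² = 1.778
te_D = (3 + 4·6 + 15)/6 = 42/6 = 7; σ²_D = ((15−3)/6)² = 4.000
te_E = (8 + 4·12 + 16)/6 = 72/6 = 12; σ²_E = ((16−8)/6)² = 1.778

Forward pass:
ES_A = 0; EF_A = 6
ES_B = 0; EF_B = 9
ES_C = 0; EF_C = 9
ES_D = max(EF_A=6, EF_B=9) = 9; EF_D = 9+7 = 16
ES_E = max(EF_A=6, EF_C=9, EF_D=16) = 16; EF_E = 16+12 = 28
Expected project duration μ = 28 weeks. Critical path: B → D → E.

Variance along critical path = 0.444 + 4.000 + 1.778 = 6.222; σ = 2.494 weeks.
D = μ + z·σ = 28 + 2.326·2.494 = 33.8 weeks

33.8 weeks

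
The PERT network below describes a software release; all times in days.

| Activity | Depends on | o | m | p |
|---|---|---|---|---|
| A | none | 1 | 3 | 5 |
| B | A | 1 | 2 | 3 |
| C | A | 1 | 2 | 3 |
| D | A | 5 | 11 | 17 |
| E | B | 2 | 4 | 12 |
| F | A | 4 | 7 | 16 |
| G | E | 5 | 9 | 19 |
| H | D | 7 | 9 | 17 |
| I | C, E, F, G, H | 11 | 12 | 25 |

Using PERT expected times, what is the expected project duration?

38 days

te_A = (1 + 4·3 + 5)/6 = 18/6 = 3
te_B = (1 + 4·2 + 3)/6 = 12/6 = 2
te_C = (1 + 4·2 + 3)/6 = 12/6 = 2
te_D = (5 + 4·11 + 17)/6 = 66/6 = 11
te_E = (2 + 4·4 + 12)/6 = 30/6 = 5
te_F = (4 + 4·7 + 16)/6 = 48/6 = 8
te_G = (5 + 4·9 + 19)/6 = 60/6 = 10
te_H = (7 + 4·9 + 17)/6 = 60/6 = 10
te_I = (11 + 4·12 + 25)/6 = 84/6 = 14

Forward pass:
ES_A = 0; EF_A = 3
ES_B = 3; EF_B = 3+2 = 5
ES_C = 3; EF_C = 3+2 = 5
ES_D = 3; EF_D = 3+11 = 14
ES_E = 5; EF_E = 5+5 = 10
ES_F = 3; EF_F = 3+8 = 11
ES_G = 10; EF_G = 10+10 = 20
ES_H = 14; EF_H = 14+10 = 24
ES_I = max(EF_C=5, EF_E=10, EF_F=11, EF_G=20, EF_H=24) = 24; EF_I = 24+14 = 38
Expected project duration μ = 38 days. Critical path: A → D → H → I.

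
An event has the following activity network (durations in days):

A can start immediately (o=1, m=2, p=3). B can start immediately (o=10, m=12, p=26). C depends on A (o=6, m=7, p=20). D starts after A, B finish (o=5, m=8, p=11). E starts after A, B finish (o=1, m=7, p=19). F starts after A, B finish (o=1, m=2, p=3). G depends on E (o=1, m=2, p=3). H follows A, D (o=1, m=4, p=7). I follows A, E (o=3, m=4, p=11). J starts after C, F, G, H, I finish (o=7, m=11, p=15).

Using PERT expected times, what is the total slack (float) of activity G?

te_A = (1 + 4·2 + 3)/6 = 12/6 = 2
te_B = (10 + 4·12 + 26)/6 = 84/6 = 14
te_C = (6 + 4·7 + 20)/6 = 54/6 = 9
te_D = (5 + 4·8 + 11)/6 = 48/6 = 8
te_E = (1 + 4·7 + 19)/6 = 48/6 = 8
te_F = (1 + 4·2 + 3)/6 = 12/6 = 2
te_G = (1 + 4·2 + 3)/6 = 12/6 = 2
te_H = (1 + 4·4 + 7)/6 = 24/6 = 4
te_I = (3 + 4·4 + 11)/6 = 30/6 = 5
te_J = (7 + 4·11 + 15)/6 = 66/6 = 11

Forward pass:
ES_A = 0; EF_A = 2
ES_B = 0; EF_B = 14
ES_C = 2; EF_C = 2+9 = 11
ES_D = max(EF_A=2, EF_B=14) = 14; EF_D = 14+8 = 22
ES_E = max(EF_A=2, EF_B=14) = 14; EF_E = 14+8 = 22
ES_F = max(EF_A=2, EF_B=14) = 14; EF_F = 14+2 = 16
ES_G = 22; EF_G = 22+2 = 24
ES_H = max(EF_A=2, EF_D=22) = 22; EF_H = 22+4 = 26
ES_I = max(EF_A=2, EF_E=22) = 22; EF_I = 22+5 = 27
ES_J = max(EF_C=11, EF_F=16, EF_G=24, EF_H=26, EF_I=27) = 27; EF_J = 27+11 = 38
Expected project duration μ = 38 days. Critical path: B → E → I → J.

Backward pass:
LF_J = 38; LS_J = 38−11 = 27
LF_I = LS_J = 27; LS_I = 27−5 = 22
LF_H = LS_J = 27; LS_H = 27−4 = 23
LF_G = LS_J = 27; LS_G = 27−2 = 25
LF_F = LS_J = 27; LS_F = 27−2 = 25
LF_E = min(LS_G=25, LS_I=22) = 22; LS_E = 22−8 = 14
LF_D = LS_H = 23; LS_D = 23−8 = 15
LF_C = LS_J = 27; LS_C = 27−9 = 18
LF_B = min(LS_D=15, LS_E=14, LS_F=25) = 14; LS_B = 14−14 = 0
LF_A = min(LS_C=18, LS_D=15, LS_E=14, LS_F=25, LS_H=23, LS_I=22) = 14; LS_A = 14−2 = 12
Slack_G = LS_G − ES_G = 25 − 22 = 3

3 days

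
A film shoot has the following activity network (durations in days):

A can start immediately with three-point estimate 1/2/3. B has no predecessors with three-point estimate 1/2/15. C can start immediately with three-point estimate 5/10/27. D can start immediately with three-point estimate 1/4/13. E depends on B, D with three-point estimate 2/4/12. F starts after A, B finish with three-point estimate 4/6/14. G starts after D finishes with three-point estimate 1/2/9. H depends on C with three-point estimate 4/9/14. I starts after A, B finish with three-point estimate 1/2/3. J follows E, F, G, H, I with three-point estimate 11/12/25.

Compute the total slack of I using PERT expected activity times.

te_A = (1 + 4·2 + 3)/6 = 12/6 = 2
te_B = (1 + 4·2 + 15)/6 = 24/6 = 4
te_C = (5 + 4·10 + 27)/6 = 72/6 = 12
te_D = (1 + 4·4 + 13)/6 = 30/6 = 5
te_E = (2 + 4·4 + 12)/6 = 30/6 = 5
te_F = (4 + 4·6 + 14)/6 = 42/6 = 7
te_G = (1 + 4·2 + 9)/6 = 18/6 = 3
te_H = (4 + 4·9 + 14)/6 = 54/6 = 9
te_I = (1 + 4·2 + 3)/6 = 12/6 = 2
te_J = (11 + 4·12 + 25)/6 = 84/6 = 14

Forward pass:
ES_A = 0; EF_A = 2
ES_B = 0; EF_B = 4
ES_C = 0; EF_C = 12
ES_D = 0; EF_D = 5
ES_E = max(EF_B=4, EF_D=5) = 5; EF_E = 5+5 = 10
ES_F = max(EF_A=2, EF_B=4) = 4; EF_F = 4+7 = 11
ES_G = 5; EF_G = 5+3 = 8
ES_H = 12; EF_H = 12+9 = 21
ES_I = max(EF_A=2, EF_B=4) = 4; EF_I = 4+2 = 6
ES_J = max(EF_E=10, EF_F=11, EF_G=8, EF_H=21, EF_I=6) = 21; EF_J = 21+14 = 35
Expected project duration μ = 35 days. Critical path: C → H → J.

Backward pass:
LF_J = 35; LS_J = 35−14 = 21
LF_I = LS_J = 21; LS_I = 21−2 = 19
LF_H = LS_J = 21; LS_H = 21−9 = 12
LF_G = LS_J = 21; LS_G = 21−3 = 18
LF_F = LS_J = 21; LS_F = 21−7 = 14
LF_E = LS_J = 21; LS_E = 21−5 = 16
LF_D = min(LS_E=16, LS_G=18) = 16; LS_D = 16−5 = 11
LF_C = LS_H = 12; LS_C = 12−12 = 0
LF_B = min(LS_E=16, LS_F=14, LS_I=19) = 14; LS_B = 14−4 = 10
LF_A = min(LS_F=14, LS_I=19) = 14; LS_A = 14−2 = 12
Slack_I = LS_I − ES_I = 19 − 4 = 15

15 days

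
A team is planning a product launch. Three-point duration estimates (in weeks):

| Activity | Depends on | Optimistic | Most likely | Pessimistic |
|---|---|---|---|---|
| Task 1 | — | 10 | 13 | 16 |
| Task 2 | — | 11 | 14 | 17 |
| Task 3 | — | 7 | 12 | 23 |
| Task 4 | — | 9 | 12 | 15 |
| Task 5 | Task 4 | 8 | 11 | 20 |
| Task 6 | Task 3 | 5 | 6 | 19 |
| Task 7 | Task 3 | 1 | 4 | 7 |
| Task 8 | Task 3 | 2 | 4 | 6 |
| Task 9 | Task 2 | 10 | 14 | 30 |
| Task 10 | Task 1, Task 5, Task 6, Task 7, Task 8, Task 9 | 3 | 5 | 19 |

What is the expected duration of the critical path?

te_Task 1 = (10 + 4·13 + 16)/6 = 78/6 = 13
te_Task 2 = (11 + 4·14 + 17)/6 = 84/6 = 14
te_Task 3 = (7 + 4·12 + 23)/6 = 78/6 = 13
te_Task 4 = (9 + 4·12 + 15)/6 = 72/6 = 12
te_Task 5 = (8 + 4·11 + 20)/6 = 72/6 = 12
te_Task 6 = (5 + 4·6 + 19)/6 = 48/6 = 8
te_Task 7 = (1 + 4·4 + 7)/6 = 24/6 = 4
te_Task 8 = (2 + 4·4 + 6)/6 = 24/6 = 4
te_Task 9 = (10 + 4·14 + 30)/6 = 96/6 = 16
te_Task 10 = (3 + 4·5 + 19)/6 = 42/6 = 7

Forward pass:
ES_Task 1 = 0; EF_Task 1 = 13
ES_Task 2 = 0; EF_Task 2 = 14
ES_Task 3 = 0; EF_Task 3 = 13
ES_Task 4 = 0; EF_Task 4 = 12
ES_Task 5 = 12; EF_Task 5 = 12+12 = 24
ES_Task 6 = 13; EF_Task 6 = 13+8 = 21
ES_Task 7 = 13; EF_Task 7 = 13+4 = 17
ES_Task 8 = 13; EF_Task 8 = 13+4 = 17
ES_Task 9 = 14; EF_Task 9 = 14+16 = 30
ES_Task 10 = max(EF_Task 1=13, EF_Task 5=24, EF_Task 6=21, EF_Task 7=17, EF_Task 8=17, EF_Task 9=30) = 30; EF_Task 10 = 30+7 = 37
Expected project duration μ = 37 weeks. Critical path: Task 2 → Task 9 → Task 10.

37 weeks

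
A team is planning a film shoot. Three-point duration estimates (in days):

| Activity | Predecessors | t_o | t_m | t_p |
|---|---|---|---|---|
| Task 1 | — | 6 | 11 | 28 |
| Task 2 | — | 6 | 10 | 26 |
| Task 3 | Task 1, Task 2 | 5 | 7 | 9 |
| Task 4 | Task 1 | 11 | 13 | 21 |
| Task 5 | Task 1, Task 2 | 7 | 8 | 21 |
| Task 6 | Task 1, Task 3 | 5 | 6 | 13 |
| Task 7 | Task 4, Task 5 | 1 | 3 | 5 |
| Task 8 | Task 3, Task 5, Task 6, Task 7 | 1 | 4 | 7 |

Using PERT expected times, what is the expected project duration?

34 days

te_Task 1 = (6 + 4·11 + 28)/6 = 78/6 = 13
te_Task 2 = (6 + 4·10 + 26)/6 = 72/6 = 12
te_Task 3 = (5 + 4·7 + 9)/6 = 42/6 = 7
te_Task 4 = (11 + 4·13 + 21)/6 = 84/6 = 14
te_Task 5 = (7 + 4·8 + 21)/6 = 60/6 = 10
te_Task 6 = (5 + 4·6 + 13)/6 = 42/6 = 7
te_Task 7 = (1 + 4·3 + 5)/6 = 18/6 = 3
te_Task 8 = (1 + 4·4 + 7)/6 = 24/6 = 4

Forward pass:
ES_Task 1 = 0; EF_Task 1 = 13
ES_Task 2 = 0; EF_Task 2 = 12
ES_Task 3 = max(EF_Task 1=13, EF_Task 2=12) = 13; EF_Task 3 = 13+7 = 20
ES_Task 4 = 13; EF_Task 4 = 13+14 = 27
ES_Task 5 = max(EF_Task 1=13, EF_Task 2=12) = 13; EF_Task 5 = 13+10 = 23
ES_Task 6 = max(EF_Task 1=13, EF_Task 3=20) = 20; EF_Task 6 = 20+7 = 27
ES_Task 7 = max(EF_Task 4=27, EF_Task 5=23) = 27; EF_Task 7 = 27+3 = 30
ES_Task 8 = max(EF_Task 3=20, EF_Task 5=23, EF_Task 6=27, EF_Task 7=30) = 30; EF_Task 8 = 30+4 = 34
Expected project duration μ = 34 days. Critical path: Task 1 → Task 4 → Task 7 → Task 8.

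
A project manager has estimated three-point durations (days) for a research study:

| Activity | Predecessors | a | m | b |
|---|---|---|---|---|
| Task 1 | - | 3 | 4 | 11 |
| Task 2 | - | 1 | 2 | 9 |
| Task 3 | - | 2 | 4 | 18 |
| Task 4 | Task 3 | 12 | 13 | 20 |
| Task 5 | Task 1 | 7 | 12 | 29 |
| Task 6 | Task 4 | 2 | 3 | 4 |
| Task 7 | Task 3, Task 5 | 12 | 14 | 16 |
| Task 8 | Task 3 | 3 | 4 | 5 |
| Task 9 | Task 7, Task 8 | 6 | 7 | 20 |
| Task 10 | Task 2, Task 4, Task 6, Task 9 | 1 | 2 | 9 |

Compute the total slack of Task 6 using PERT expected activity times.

te_Task 1 = (3 + 4·4 + 11)/6 = 30/6 = 5
te_Task 2 = (1 + 4·2 + 9)/6 = 18/6 = 3
te_Task 3 = (2 + 4·4 + 18)/6 = 36/6 = 6
te_Task 4 = (12 + 4·13 + 20)/6 = 84/6 = 14
te_Task 5 = (7 + 4·12 + 29)/6 = 84/6 = 14
te_Task 6 = (2 + 4·3 + 4)/6 = 18/6 = 3
te_Task 7 = (12 + 4·14 + 16)/6 = 84/6 = 14
te_Task 8 = (3 + 4·4 + 5)/6 = 24/6 = 4
te_Task 9 = (6 + 4·7 + 20)/6 = 54/6 = 9
te_Task 10 = (1 + 4·2 + 9)/6 = 18/6 = 3

Forward pass:
ES_Task 1 = 0; EF_Task 1 = 5
ES_Task 2 = 0; EF_Task 2 = 3
ES_Task 3 = 0; EF_Task 3 = 6
ES_Task 4 = 6; EF_Task 4 = 6+14 = 20
ES_Task 5 = 5; EF_Task 5 = 5+14 = 19
ES_Task 6 = 20; EF_Task 6 = 20+3 = 23
ES_Task 7 = max(EF_Task 3=6, EF_Task 5=19) = 19; EF_Task 7 = 19+14 = 33
ES_Task 8 = 6; EF_Task 8 = 6+4 = 10
ES_Task 9 = max(EF_Task 7=33, EF_Task 8=10) = 33; EF_Task 9 = 33+9 = 42
ES_Task 10 = max(EF_Task 2=3, EF_Task 4=20, EF_Task 6=23, EF_Task 9=42) = 42; EF_Task 10 = 42+3 = 45
Expected project duration μ = 45 days. Critical path: Task 1 → Task 5 → Task 7 → Task 9 → Task 10.

Backward pass:
LF_Task 10 = 45; LS_Task 10 = 45−3 = 42
LF_Task 9 = LS_Task 10 = 42; LS_Task 9 = 42−9 = 33
LF_Task 8 = LS_Task 9 = 33; LS_Task 8 = 33−4 = 29
LF_Task 7 = LS_Task 9 = 33; LS_Task 7 = 33−14 = 19
LF_Task 6 = LS_Task 10 = 42; LS_Task 6 = 42−3 = 39
LF_Task 5 = LS_Task 7 = 19; LS_Task 5 = 19−14 = 5
LF_Task 4 = min(LS_Task 6=39, LS_Task 10=42) = 39; LS_Task 4 = 39−14 = 25
LF_Task 3 = min(LS_Task 4=25, LS_Task 7=19, LS_Task 8=29) = 19; LS_Task 3 = 19−6 = 13
LF_Task 2 = LS_Task 10 = 42; LS_Task 2 = 42−3 = 39
LF_Task 1 = LS_Task 5 = 5; LS_Task 1 = 5−5 = 0
Slack_Task 6 = LS_Task 6 − ES_Task 6 = 39 − 20 = 19

19 days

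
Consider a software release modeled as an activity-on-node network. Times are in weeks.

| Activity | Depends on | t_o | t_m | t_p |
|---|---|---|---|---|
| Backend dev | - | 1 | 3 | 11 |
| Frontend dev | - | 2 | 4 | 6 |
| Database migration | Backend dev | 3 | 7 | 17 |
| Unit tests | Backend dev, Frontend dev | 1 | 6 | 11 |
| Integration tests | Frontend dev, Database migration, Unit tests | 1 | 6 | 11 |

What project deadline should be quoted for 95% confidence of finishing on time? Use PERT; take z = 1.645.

23.5 weeks

te_Backend dev = (1 + 4·3 + 11)/6 = 24/6 = 4; σ²_Backend dev = ((11−1)/6)² = 2.778
te_Frontend dev = (2 + 4·4 + 6)/6 = 24/6 = 4; σ²_Frontend dev = ((6−2)/6)² = 0.444
te_Database migration = (3 + 4·7 + 17)/6 = 48/6 = 8; σ²_Database migration = ((17−3)/6)² = 5.444
te_Unit tests = (1 + 4·6 + 11)/6 = 36/6 = 6; σ²_Unit tests = ((11−1)/6)² = 2.778
te_Integration tests = (1 + 4·6 + 11)/6 = 36/6 = 6; σ²_Integration tests = ((11−1)/6)² = 2.778

Forward pass:
ES_Backend dev = 0; EF_Backend dev = 4
ES_Frontend dev = 0; EF_Frontend dev = 4
ES_Database migration = 4; EF_Database migration = 4+8 = 12
ES_Unit tests = max(EF_Backend dev=4, EF_Frontend dev=4) = 4; EF_Unit tests = 4+6 = 10
ES_Integration tests = max(EF_Frontend dev=4, EF_Database migration=12, EF_Unit tests=10) = 12; EF_Integration tests = 12+6 = 18
Expected project duration μ = 18 weeks. Critical path: Backend dev → Database migration → Integration tests.

Variance along critical path = 2.778 + 5.444 + 2.778 = 11.000; σ = 3.317 weeks.
D = μ + z·σ = 18 + 1.645·3.317 = 23.5 weeks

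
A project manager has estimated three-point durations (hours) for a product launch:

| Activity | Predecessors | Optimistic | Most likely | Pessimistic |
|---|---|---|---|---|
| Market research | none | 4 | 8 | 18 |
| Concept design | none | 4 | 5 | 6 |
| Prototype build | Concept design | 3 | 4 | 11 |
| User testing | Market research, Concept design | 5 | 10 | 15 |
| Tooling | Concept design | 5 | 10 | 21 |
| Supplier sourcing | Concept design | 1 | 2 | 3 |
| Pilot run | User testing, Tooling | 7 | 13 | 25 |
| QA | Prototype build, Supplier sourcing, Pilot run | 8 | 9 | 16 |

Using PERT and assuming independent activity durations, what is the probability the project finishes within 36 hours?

0.054

te_Market research = (4 + 4·8 + 18)/6 = 54/6 = 9; σ²_Market research = ((18−4)/6)² = 5.444
te_Concept design = (4 + 4·5 + 6)/6 = 30/6 = 5; σ²_Concept design = ((6−4)/6)² = 0.111
te_Prototype build = (3 + 4·4 + 11)/6 = 30/6 = 5; σ²_Prototype build = ((11−3)/6)² = 1.778
te_User testing = (5 + 4·10 + 15)/6 = 60/6 = 10; σ²_User testing = ((15−5)/6)² = 2.778
te_Tooling = (5 + 4·10 + 21)/6 = 66/6 = 11; σ²_Tooling = ((21−5)/6)² = 7.111
te_Supplier sourcing = (1 + 4·2 + 3)/6 = 12/6 = 2; σ²_Supplier sourcing = ((3−1)/6)² = 0.111
te_Pilot run = (7 + 4·13 + 25)/6 = 84/6 = 14; σ²_Pilot run = ((25−7)/6)² = 9.000
te_QA = (8 + 4·9 + 16)/6 = 60/6 = 10; σ²_QA = ((16−8)/6)² = 1.778

Forward pass:
ES_Market research = 0; EF_Market research = 9
ES_Concept design = 0; EF_Concept design = 5
ES_Prototype build = 5; EF_Prototype build = 5+5 = 10
ES_User testing = max(EF_Market research=9, EF_Concept design=5) = 9; EF_User testing = 9+10 = 19
ES_Tooling = 5; EF_Tooling = 5+11 = 16
ES_Supplier sourcing = 5; EF_Supplier sourcing = 5+2 = 7
ES_Pilot run = max(EF_User testing=19, EF_Tooling=16) = 19; EF_Pilot run = 19+14 = 33
ES_QA = max(EF_Prototype build=10, EF_Supplier sourcing=7, EF_Pilot run=33) = 33; EF_QA = 33+10 = 43
Expected project duration μ = 43 hours. Critical path: Market research → User testing → Pilot run → QA.

Variance along critical path = 5.444 + 2.778 + 9.000 + 1.778 = 19.000; σ = √19.000 = 4.359 hours.
Z = (36 − 43) / 4.359 = -1.606
P(T ≤ 36) = Φ(-1.606) ≈ 0.054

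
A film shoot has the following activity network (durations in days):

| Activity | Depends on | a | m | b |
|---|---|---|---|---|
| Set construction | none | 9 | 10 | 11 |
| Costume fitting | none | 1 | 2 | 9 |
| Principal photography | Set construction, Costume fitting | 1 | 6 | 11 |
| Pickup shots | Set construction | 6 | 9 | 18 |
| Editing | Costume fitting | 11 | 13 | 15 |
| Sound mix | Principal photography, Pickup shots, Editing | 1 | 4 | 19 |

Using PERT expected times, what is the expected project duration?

te_Set construction = (9 + 4·10 + 11)/6 = 60/6 = 10
te_Costume fitting = (1 + 4·2 + 9)/6 = 18/6 = 3
te_Principal photography = (1 + 4·6 + 11)/6 = 36/6 = 6
te_Pickup shots = (6 + 4·9 + 18)/6 = 60/6 = 10
te_Editing = (11 + 4·13 + 15)/6 = 78/6 = 13
te_Sound mix = (1 + 4·4 + 19)/6 = 36/6 = 6

Forward pass:
ES_Set construction = 0; EF_Set construction = 10
ES_Costume fitting = 0; EF_Costume fitting = 3
ES_Principal photography = max(EF_Set construction=10, EF_Costume fitting=3) = 10; EF_Principal photography = 10+6 = 16
ES_Pickup shots = 10; EF_Pickup shots = 10+10 = 20
ES_Editing = 3; EF_Editing = 3+13 = 16
ES_Sound mix = max(EF_Principal photography=16, EF_Pickup shots=20, EF_Editing=16) = 20; EF_Sound mix = 20+6 = 26
Expected project duration μ = 26 days. Critical path: Set construction → Pickup shots → Sound mix.

26 days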